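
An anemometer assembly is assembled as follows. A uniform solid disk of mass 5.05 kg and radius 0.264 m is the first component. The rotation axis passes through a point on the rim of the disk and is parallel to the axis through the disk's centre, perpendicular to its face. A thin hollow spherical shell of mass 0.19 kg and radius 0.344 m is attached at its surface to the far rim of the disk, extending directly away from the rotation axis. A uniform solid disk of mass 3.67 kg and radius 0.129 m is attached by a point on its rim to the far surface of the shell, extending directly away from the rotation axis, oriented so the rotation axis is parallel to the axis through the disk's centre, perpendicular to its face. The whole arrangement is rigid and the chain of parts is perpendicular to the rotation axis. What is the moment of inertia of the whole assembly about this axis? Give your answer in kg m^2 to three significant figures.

7.36

Solid disk: I_cm = (1/2)MR² = (1/2)(5.05)(0.264)² = 0.17598 kg m^2; centre at d = 0.264 m, so I = I_cm + Md² gives I = 0.17598 + (5.05)(0.264)² = 0.52795 kg m^2.
Spherical shell: I_cm = (2/3)MR² = (2/3)(0.19)(0.344)² = 0.014989 kg m^2; centre at d = 0.264 + 0.264 + 0.344 = 0.872 m, so I = I_cm + Md² gives I = 0.014989 + (0.19)(0.872)² = 0.15946 kg m^2.
Solid disk: I_cm = (1/2)MR² = (1/2)(3.67)(0.129)² = 0.030536 kg m^2; centre at d = 0.264 + 0.264 + 0.344 + 0.344 + 0.129 = 1.345 m, so I = I_cm + Md² gives I = 0.030536 + (3.67)(1.345)² = 6.6697 kg m^2.
Total I = 0.52795 + 0.15946 + 6.6697 = 7.3571 kg m^2.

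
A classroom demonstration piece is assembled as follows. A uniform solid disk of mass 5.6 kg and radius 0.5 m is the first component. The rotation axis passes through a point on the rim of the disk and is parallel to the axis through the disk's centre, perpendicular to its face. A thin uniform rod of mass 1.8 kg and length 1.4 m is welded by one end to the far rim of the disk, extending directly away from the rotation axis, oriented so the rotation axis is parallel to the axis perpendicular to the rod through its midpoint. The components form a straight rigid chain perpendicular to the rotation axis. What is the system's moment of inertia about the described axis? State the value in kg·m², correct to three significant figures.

7.60

Solid disk: I_cm = (1/2)MR² = (1/2)(5.6)(0.5)² = 0.7 kg·m²; centre at d = 0.5 m, so the parallel axis theorem gives I = 0.7 + (5.6)(0.5)² = 2.1 kg·m².
Thin rod: I_cm = (1/12)ML² = (1/12)(1.8)(1.4)² = 0.294 kg·m²; centre at d = 0.5 + 0.5 + 0.7 = 1.7 m, so the parallel axis theorem gives I = 0.294 + (1.8)(1.7)² = 5.496 kg·m².
Total I = 2.1 + 5.496 = 7.596 kg·m².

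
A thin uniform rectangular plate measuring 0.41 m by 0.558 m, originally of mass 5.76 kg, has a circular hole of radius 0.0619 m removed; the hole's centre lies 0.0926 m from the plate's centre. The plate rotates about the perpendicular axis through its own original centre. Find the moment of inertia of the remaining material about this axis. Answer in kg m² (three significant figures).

0.227

Unpierced body about its centre: I₀ = (1/12)M(a²+b²) = (1/12)(5.76)[(0.41)² + (0.558)²] = 0.23014 kg m².
The removed disk has mass m = M·πr²/(ab) = (5.76)·π(0.0619)²/(0.41·0.558) = 0.30306 kg (same uniform areal density).
Its moment of inertia about the rotation axis (parallel-axis theorem): I_hole = (1/2)mr² + md² = (1/2)(0.30306)(0.0619)² + (0.30306)(0.0926)² = 0.0031793 kg m².
Treating the hole as negative mass, I = I₀ − I_hole = 0.23014 − 0.0031793 = 0.22696 kg m².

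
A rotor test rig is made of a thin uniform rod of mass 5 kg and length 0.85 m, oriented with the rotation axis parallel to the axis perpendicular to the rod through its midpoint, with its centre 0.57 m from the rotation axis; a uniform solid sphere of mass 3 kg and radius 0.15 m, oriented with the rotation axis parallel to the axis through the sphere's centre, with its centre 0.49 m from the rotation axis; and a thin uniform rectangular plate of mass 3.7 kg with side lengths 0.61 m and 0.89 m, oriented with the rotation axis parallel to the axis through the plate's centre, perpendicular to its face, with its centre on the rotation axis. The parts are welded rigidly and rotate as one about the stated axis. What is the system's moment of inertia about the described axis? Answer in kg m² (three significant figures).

Thin rod: I_cm = (1/12)ML² = (1/12)(5)(0.85)² = 0.30104 kg m²; centre at d = 0.57 m, so I = I_cm + Md² gives I = 0.30104 + (5)(0.57)² = 1.9255 kg m².
Solid sphere: I_cm = (2/5)MR² = (2/5)(3)(0.15)² = 0.027 kg m²; centre at d = 0.49 m, so I = I_cm + Md² gives I = 0.027 + (3)(0.49)² = 0.7473 kg m².
Rectangular plate: I_cm = (1/12)M(a²+b²) = (1/12)(3.7)[(0.61)² + (0.89)²] = 0.35896 kg m²; axis through the centre, so I = 0.35896 kg m².
Total I = 1.9255 + 0.7473 + 0.35896 = 3.0318 kg m².

3.03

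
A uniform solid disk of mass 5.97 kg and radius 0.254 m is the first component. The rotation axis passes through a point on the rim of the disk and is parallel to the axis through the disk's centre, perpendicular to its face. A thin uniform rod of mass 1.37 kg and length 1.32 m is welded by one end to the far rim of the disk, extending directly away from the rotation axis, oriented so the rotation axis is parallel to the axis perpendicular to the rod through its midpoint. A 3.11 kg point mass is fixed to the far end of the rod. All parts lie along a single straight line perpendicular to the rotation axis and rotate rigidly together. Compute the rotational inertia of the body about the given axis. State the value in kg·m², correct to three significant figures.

Solid disk: I_cm = (1/2)MR² = (1/2)(5.97)(0.254)² = 0.19258 kg·m²; centre at d = 0.254 m, so I = I_cm + Md² gives I = 0.19258 + (5.97)(0.254)² = 0.57774 kg·m².
Thin rod: I_cm = (1/12)ML² = (1/12)(1.37)(1.32)² = 0.19892 kg·m²; centre at d = 0.254 + 0.254 + 0.66 = 1.168 m, so I = I_cm + Md² gives I = 0.19892 + (1.37)(1.168)² = 2.0679 kg·m².
Point mass: I_cm = 0; centre at d = 0.254 + 0.254 + 0.66 + 0.66 = 1.828 m, so I = I_cm + Md² gives I = 0 + (3.11)(1.828)² = 10.392 kg·m².
Total I = 0.57774 + 2.0679 + 10.392 = 13.038 kg·m².

13.0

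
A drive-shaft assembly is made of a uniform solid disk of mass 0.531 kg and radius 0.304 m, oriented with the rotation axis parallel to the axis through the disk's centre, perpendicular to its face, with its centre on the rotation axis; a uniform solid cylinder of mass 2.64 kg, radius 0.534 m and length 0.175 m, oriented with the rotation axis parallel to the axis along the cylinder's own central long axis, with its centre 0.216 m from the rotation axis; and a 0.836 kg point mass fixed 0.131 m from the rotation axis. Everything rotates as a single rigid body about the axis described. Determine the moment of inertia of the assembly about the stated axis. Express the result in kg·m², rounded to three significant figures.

0.538

Solid disk: I_cm = (1/2)MR² = (1/2)(0.531)(0.304)² = 0.024536 kg·m²; axis through the centre, so I = 0.024536 kg·m².
Solid cylinder: I_cm = (1/2)MR² = (1/2)(2.64)(0.534)² = 0.37641 kg·m²; centre at d = 0.216 m, so I = I_cm + Md² gives I = 0.37641 + (2.64)(0.216)² = 0.49958 kg·m².
Point mass: I_cm = 0; centre at d = 0.131 m, so I = I_cm + Md² gives I = 0 + (0.836)(0.131)² = 0.014347 kg·m².
Total I = 0.024536 + 0.49958 + 0.014347 = 0.53846 kg·m².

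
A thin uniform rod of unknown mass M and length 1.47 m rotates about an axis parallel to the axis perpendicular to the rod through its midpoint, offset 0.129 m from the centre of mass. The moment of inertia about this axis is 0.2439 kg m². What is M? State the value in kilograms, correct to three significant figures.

I = I_cm + Md² = (1/12)ML² + Md² = M·[0.0833333·(1.47)² + (0.129)²] = M·0.19672.
So M = 0.2439 / 0.19672 = 1.2399 kg.

1.24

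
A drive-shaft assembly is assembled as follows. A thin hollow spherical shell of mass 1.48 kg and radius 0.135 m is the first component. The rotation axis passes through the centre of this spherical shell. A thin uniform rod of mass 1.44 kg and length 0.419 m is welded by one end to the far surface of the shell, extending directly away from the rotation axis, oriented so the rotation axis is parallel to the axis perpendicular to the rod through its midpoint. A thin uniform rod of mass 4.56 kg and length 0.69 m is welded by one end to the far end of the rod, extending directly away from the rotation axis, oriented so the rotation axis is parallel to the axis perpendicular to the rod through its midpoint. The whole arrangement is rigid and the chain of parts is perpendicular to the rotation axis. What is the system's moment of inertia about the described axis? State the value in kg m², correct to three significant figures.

4.08

Spherical shell: I_cm = (2/3)MR² = (2/3)(1.48)(0.135)² = 0.017982 kg m²; axis through the centre, so I = 0.017982 kg m².
Thin rod: I_cm = (1/12)ML² = (1/12)(1.44)(0.419)² = 0.021067 kg m²; centre at d = 0.135 + 0.2095 = 0.3445 m, so the parallel axis theorem gives I = 0.021067 + (1.44)(0.3445)² = 0.19197 kg m².
Thin rod: I_cm = (1/12)ML² = (1/12)(4.56)(0.69)² = 0.18092 kg m²; centre at d = 0.135 + 0.2095 + 0.2095 + 0.345 = 0.899 m, so the parallel axis theorem gives I = 0.18092 + (4.56)(0.899)² = 3.8663 kg m².
Total I = 0.017982 + 0.19197 + 3.8663 = 4.0763 kg m².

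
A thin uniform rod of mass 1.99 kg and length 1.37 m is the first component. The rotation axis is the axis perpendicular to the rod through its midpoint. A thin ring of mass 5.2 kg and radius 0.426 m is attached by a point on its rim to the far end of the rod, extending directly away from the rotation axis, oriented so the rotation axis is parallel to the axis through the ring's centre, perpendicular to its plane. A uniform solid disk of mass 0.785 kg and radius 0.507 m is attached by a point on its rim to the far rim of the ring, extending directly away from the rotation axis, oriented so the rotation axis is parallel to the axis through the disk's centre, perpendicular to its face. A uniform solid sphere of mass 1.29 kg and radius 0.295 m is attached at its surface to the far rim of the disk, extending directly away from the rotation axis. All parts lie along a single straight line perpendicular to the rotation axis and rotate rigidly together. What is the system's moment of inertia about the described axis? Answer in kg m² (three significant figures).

21.5

Thin rod: I_cm = (1/12)ML² = (1/12)(1.99)(1.37)² = 0.31125 kg m²; axis through the centre, so I = 0.31125 kg m².
Thin ring: I_cm = MR² = (5.2)(0.426)² = 0.94368 kg m²; centre at d = 0.685 + 0.426 = 1.111 m, so I = I_cm + Md² gives I = 0.94368 + (5.2)(1.111)² = 7.3621 kg m².
Solid disk: I_cm = (1/2)MR² = (1/2)(0.785)(0.507)² = 0.10089 kg m²; centre at d = 0.685 + 0.426 + 0.426 + 0.507 = 2.044 m, so I = I_cm + Md² gives I = 0.10089 + (0.785)(2.044)² = 3.3806 kg m².
Solid sphere: I_cm = (2/5)MR² = (2/5)(1.29)(0.295)² = 0.044905 kg m²; centre at d = 0.685 + 0.426 + 0.426 + 0.507 + 0.507 + 0.295 = 2.846 m, so I = I_cm + Md² gives I = 0.044905 + (1.29)(2.846)² = 10.494 kg m².
Total I = 0.31125 + 7.3621 + 3.3806 + 10.494 = 21.548 kg m².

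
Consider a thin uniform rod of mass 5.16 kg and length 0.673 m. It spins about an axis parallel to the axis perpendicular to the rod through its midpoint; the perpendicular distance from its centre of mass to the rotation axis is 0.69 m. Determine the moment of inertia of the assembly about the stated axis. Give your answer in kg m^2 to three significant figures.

I_cm = (1/12)ML² = (1/12)(5.16)(0.673)² = 0.19476 kg m^2; centre at d = 0.69 m, so I = I_cm + Md² gives I = 0.19476 + (5.16)(0.69)² = 2.6514 kg m^2.

2.65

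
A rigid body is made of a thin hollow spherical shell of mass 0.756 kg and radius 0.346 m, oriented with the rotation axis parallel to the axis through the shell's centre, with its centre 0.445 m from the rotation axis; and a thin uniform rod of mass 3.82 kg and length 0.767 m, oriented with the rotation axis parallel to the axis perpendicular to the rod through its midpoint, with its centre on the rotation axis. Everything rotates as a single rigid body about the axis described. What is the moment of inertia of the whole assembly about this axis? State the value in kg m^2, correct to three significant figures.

Spherical shell: I_cm = (2/3)MR² = (2/3)(0.756)(0.346)² = 0.060337 kg m^2; centre at d = 0.445 m, so I = I_cm + Md² gives I = 0.060337 + (0.756)(0.445)² = 0.21004 kg m^2.
Thin rod: I_cm = (1/12)ML² = (1/12)(3.82)(0.767)² = 0.18727 kg m^2; axis through the centre, so I = 0.18727 kg m^2.
Total I = 0.21004 + 0.18727 = 0.39732 kg m^2.

0.397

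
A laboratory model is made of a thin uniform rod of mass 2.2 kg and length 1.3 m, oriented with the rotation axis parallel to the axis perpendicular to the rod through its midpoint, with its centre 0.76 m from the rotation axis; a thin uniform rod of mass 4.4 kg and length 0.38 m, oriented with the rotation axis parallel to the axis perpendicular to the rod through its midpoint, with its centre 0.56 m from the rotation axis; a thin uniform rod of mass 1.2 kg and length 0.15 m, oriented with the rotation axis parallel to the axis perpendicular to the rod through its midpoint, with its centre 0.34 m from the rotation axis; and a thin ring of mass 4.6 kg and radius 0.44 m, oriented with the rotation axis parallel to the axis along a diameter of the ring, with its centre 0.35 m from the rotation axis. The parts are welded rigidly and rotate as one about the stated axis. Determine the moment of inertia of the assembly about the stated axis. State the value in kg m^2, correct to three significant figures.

4.16

Thin rod: I_cm = (1/12)ML² = (1/12)(2.2)(1.3)² = 0.30983 kg m^2; centre at d = 0.76 m, so the parallel axis theorem gives I = 0.30983 + (2.2)(0.76)² = 1.5806 kg m^2.
Thin rod: I_cm = (1/12)ML² = (1/12)(4.4)(0.38)² = 0.052947 kg m^2; centre at d = 0.56 m, so the parallel axis theorem gives I = 0.052947 + (4.4)(0.56)² = 1.4328 kg m^2.
Thin rod: I_cm = (1/12)ML² = (1/12)(1.2)(0.15)² = 0.00225 kg m^2; centre at d = 0.34 m, so the parallel axis theorem gives I = 0.00225 + (1.2)(0.34)² = 0.14097 kg m^2.
Thin ring: I_cm = (1/2)MR² = (1/2)(4.6)(0.44)² = 0.44528 kg m^2; centre at d = 0.35 m, so the parallel axis theorem gives I = 0.44528 + (4.6)(0.35)² = 1.0088 kg m^2.
Total I = 1.5806 + 1.4328 + 0.14097 + 1.0088 = 4.1631 kg m^2.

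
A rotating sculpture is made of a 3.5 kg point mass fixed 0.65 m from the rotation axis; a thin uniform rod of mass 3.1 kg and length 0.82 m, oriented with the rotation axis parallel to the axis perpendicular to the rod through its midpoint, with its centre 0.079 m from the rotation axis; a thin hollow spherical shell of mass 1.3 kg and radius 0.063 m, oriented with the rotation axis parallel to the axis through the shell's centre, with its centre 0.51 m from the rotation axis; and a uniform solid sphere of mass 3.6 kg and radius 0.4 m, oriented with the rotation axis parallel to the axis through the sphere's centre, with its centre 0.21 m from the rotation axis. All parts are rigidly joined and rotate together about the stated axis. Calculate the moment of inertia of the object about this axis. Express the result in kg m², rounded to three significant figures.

2.40

Point mass: I_cm = 0; centre at d = 0.65 m, so the parallel axis theorem gives I = 0 + (3.5)(0.65)² = 1.4788 kg m².
Thin rod: I_cm = (1/12)ML² = (1/12)(3.1)(0.82)² = 0.1737 kg m²; centre at d = 0.079 m, so the parallel axis theorem gives I = 0.1737 + (3.1)(0.079)² = 0.19305 kg m².
Spherical shell: I_cm = (2/3)MR² = (2/3)(1.3)(0.063)² = 0.0034398 kg m²; centre at d = 0.51 m, so the parallel axis theorem gives I = 0.0034398 + (1.3)(0.51)² = 0.34157 kg m².
Solid sphere: I_cm = (2/5)MR² = (2/5)(3.6)(0.4)² = 0.2304 kg m²; centre at d = 0.21 m, so the parallel axis theorem gives I = 0.2304 + (3.6)(0.21)² = 0.38916 kg m².
Total I = 1.4788 + 0.19305 + 0.34157 + 0.38916 = 2.4025 kg m².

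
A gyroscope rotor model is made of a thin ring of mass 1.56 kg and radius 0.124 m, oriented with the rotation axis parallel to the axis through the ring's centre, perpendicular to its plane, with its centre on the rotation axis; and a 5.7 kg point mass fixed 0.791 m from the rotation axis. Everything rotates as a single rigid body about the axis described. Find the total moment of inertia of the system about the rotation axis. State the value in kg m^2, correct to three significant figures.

3.59

Thin ring: I_cm = MR² = (1.56)(0.124)² = 0.023987 kg m^2; axis through the centre, so I = 0.023987 kg m^2.
Point mass: I_cm = 0; centre at d = 0.791 m, so the parallel axis theorem gives I = 0 + (5.7)(0.791)² = 3.5664 kg m^2.
Total I = 0.023987 + 3.5664 = 3.5904 kg m^2.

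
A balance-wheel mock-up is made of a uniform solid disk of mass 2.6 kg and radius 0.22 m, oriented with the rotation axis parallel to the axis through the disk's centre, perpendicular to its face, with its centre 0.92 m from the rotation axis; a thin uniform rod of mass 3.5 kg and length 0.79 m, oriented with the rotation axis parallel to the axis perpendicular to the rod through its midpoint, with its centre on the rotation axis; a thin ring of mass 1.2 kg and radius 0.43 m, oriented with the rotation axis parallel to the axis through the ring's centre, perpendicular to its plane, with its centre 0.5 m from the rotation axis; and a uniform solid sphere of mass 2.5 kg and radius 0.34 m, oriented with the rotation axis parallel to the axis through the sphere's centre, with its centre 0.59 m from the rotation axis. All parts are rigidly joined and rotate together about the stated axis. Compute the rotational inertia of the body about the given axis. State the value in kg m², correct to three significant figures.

3.95

Solid disk: I_cm = (1/2)MR² = (1/2)(2.6)(0.22)² = 0.06292 kg m²; centre at d = 0.92 m, so I = I_cm + Md² gives I = 0.06292 + (2.6)(0.92)² = 2.2636 kg m².
Thin rod: I_cm = (1/12)ML² = (1/12)(3.5)(0.79)² = 0.18203 kg m²; axis through the centre, so I = 0.18203 kg m².
Thin ring: I_cm = MR² = (1.2)(0.43)² = 0.22188 kg m²; centre at d = 0.5 m, so I = I_cm + Md² gives I = 0.22188 + (1.2)(0.5)² = 0.52188 kg m².
Solid sphere: I_cm = (2/5)MR² = (2/5)(2.5)(0.34)² = 0.1156 kg m²; centre at d = 0.59 m, so I = I_cm + Md² gives I = 0.1156 + (2.5)(0.59)² = 0.98585 kg m².
Total I = 2.2636 + 0.18203 + 0.52188 + 0.98585 = 3.9533 kg m².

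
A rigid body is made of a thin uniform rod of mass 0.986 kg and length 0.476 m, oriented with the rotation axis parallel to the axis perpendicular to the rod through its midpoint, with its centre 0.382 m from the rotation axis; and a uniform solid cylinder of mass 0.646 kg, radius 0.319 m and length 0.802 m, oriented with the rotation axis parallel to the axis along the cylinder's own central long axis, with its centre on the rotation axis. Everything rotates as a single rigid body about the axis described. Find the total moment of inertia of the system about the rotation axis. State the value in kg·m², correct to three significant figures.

0.195

Thin rod: I_cm = (1/12)ML² = (1/12)(0.986)(0.476)² = 0.018617 kg·m²; centre at d = 0.382 m, so I = I_cm + Md² gives I = 0.018617 + (0.986)(0.382)² = 0.1625 kg·m².
Solid cylinder: I_cm = (1/2)MR² = (1/2)(0.646)(0.319)² = 0.032869 kg·m²; axis through the centre, so I = 0.032869 kg·m².
Total I = 0.1625 + 0.032869 = 0.19537 kg·m².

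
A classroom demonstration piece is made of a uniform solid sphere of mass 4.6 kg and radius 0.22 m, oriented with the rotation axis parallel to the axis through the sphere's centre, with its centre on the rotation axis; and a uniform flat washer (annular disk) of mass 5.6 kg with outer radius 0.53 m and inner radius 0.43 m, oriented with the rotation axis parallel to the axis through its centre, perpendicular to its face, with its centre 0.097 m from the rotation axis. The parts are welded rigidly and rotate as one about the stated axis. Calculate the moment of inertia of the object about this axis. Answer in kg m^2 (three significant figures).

Solid sphere: I_cm = (2/5)MR² = (2/5)(4.6)(0.22)² = 0.089056 kg m^2; axis through the centre, so I = 0.089056 kg m^2.
Annular disk: I_cm = (1/2)M(R²+r²) = (1/2)(5.6)[(0.53)² + (0.43)²] = 1.3042 kg m^2; centre at d = 0.097 m, so I = I_cm + Md² gives I = 1.3042 + (5.6)(0.097)² = 1.3569 kg m^2.
Total I = 0.089056 + 1.3569 = 1.446 kg m^2.

1.45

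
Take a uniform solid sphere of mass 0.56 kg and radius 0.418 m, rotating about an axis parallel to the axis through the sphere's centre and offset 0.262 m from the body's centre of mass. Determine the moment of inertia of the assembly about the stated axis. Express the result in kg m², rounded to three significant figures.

0.0776

I_cm = (2/5)MR² = (2/5)(0.56)(0.418)² = 0.039138 kg m²; centre at d = 0.262 m, so I = I_cm + Md² gives I = 0.039138 + (0.56)(0.262)² = 0.077579 kg m².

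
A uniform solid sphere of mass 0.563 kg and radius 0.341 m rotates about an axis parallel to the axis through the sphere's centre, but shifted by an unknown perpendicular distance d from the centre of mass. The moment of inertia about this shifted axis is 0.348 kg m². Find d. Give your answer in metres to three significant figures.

0.756

About the centre-of-mass axis, I_cm = (2/5)MR² = (2/5)(0.563)(0.341)² = 0.026186 kg m².
Parallel axis theorem: I = I_cm + Md², so Md² = 0.348 − 0.026186 = 0.32181 kg m².
d = √(0.32181 / 0.563) = 0.75605 m.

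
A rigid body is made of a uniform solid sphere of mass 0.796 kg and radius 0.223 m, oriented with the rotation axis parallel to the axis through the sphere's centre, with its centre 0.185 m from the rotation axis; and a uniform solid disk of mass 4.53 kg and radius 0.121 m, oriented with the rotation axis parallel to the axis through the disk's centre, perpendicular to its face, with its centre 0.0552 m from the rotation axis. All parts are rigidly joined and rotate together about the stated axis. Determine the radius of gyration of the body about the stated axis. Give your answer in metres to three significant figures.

Solid sphere: I_cm = (2/5)MR² = (2/5)(0.796)(0.223)² = 0.015834 kg m^2; centre at d = 0.185 m, so the parallel axis theorem gives I = 0.015834 + (0.796)(0.185)² = 0.043077 kg m^2.
Solid disk: I_cm = (1/2)MR² = (1/2)(4.53)(0.121)² = 0.033162 kg m^2; centre at d = 0.0552 m, so the parallel axis theorem gives I = 0.033162 + (4.53)(0.0552)² = 0.046965 kg m^2.
Total I = 0.090042 kg m^2; total mass M = 5.326 kg.
k = √(I/M) = √(0.090042/5.326) = 0.13002 m.

0.130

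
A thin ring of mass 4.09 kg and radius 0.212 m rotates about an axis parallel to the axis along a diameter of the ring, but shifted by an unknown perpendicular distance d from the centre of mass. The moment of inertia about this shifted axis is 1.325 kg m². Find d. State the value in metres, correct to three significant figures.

0.549

About the centre-of-mass axis, I_cm = (1/2)MR² = (1/2)(4.09)(0.212)² = 0.09191 kg m².
Parallel axis theorem: I = I_cm + Md², so Md² = 1.325 − 0.09191 = 1.2331 kg m².
d = √(1.2331 / 4.09) = 0.54908 m.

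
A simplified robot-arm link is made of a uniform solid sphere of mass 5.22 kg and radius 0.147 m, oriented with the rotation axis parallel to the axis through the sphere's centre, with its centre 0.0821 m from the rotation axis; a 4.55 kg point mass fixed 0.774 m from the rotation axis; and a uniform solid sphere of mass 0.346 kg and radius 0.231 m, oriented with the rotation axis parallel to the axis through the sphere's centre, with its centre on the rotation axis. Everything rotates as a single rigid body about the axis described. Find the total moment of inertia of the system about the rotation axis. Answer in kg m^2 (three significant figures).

Solid sphere: I_cm = (2/5)MR² = (2/5)(5.22)(0.147)² = 0.04512 kg m^2; centre at d = 0.0821 m, so I = I_cm + Md² gives I = 0.04512 + (5.22)(0.0821)² = 0.080305 kg m^2.
Point mass: I_cm = 0; centre at d = 0.774 m, so I = I_cm + Md² gives I = 0 + (4.55)(0.774)² = 2.7258 kg m^2.
Solid sphere: I_cm = (2/5)MR² = (2/5)(0.346)(0.231)² = 0.0073852 kg m^2; axis through the centre, so I = 0.0073852 kg m^2.
Total I = 0.080305 + 2.7258 + 0.0073852 = 2.8135 kg m^2.

2.81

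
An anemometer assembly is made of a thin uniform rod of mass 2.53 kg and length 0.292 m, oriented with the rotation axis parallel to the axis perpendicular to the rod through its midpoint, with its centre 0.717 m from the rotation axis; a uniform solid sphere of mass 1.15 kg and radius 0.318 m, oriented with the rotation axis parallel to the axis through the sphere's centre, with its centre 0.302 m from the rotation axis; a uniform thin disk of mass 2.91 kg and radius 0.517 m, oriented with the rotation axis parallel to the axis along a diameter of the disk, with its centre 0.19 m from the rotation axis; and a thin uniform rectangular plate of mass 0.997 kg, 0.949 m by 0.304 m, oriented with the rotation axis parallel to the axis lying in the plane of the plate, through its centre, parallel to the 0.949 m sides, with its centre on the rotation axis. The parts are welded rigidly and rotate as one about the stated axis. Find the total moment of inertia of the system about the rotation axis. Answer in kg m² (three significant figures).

Thin rod: I_cm = (1/12)ML² = (1/12)(2.53)(0.292)² = 0.017976 kg m²; centre at d = 0.717 m, so the parallel axis theorem gives I = 0.017976 + (2.53)(0.717)² = 1.3186 kg m².
Solid sphere: I_cm = (2/5)MR² = (2/5)(1.15)(0.318)² = 0.046517 kg m²; centre at d = 0.302 m, so the parallel axis theorem gives I = 0.046517 + (1.15)(0.302)² = 0.1514 kg m².
Thin disk: I_cm = (1/4)MR² = (1/4)(2.91)(0.517)² = 0.19445 kg m²; centre at d = 0.19 m, so the parallel axis theorem gives I = 0.19445 + (2.91)(0.19)² = 0.2995 kg m².
Rectangular plate: I_cm = (1/12)Mb² = (1/12)(0.997)(0.304)² = 0.0076782 kg m²; axis through the centre, so I = 0.0076782 kg m².
Total I = 1.3186 + 0.1514 + 0.2995 + 0.0076782 = 1.7772 kg m².

1.78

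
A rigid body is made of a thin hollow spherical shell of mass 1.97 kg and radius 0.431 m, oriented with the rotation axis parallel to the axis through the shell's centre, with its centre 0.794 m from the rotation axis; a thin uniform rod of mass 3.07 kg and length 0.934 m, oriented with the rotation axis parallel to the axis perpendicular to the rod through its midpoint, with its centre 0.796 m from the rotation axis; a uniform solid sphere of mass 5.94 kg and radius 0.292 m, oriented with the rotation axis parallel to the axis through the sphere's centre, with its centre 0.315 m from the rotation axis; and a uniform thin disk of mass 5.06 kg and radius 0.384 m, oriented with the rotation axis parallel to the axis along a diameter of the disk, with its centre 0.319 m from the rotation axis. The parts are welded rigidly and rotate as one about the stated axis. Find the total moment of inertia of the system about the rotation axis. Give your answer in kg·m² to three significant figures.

Spherical shell: I_cm = (2/3)MR² = (2/3)(1.97)(0.431)² = 0.24397 kg·m²; centre at d = 0.794 m, so I = I_cm + Md² gives I = 0.24397 + (1.97)(0.794)² = 1.4859 kg·m².
Thin rod: I_cm = (1/12)ML² = (1/12)(3.07)(0.934)² = 0.22318 kg·m²; centre at d = 0.796 m, so I = I_cm + Md² gives I = 0.22318 + (3.07)(0.796)² = 2.1684 kg·m².
Solid sphere: I_cm = (2/5)MR² = (2/5)(5.94)(0.292)² = 0.20259 kg·m²; centre at d = 0.315 m, so I = I_cm + Md² gives I = 0.20259 + (5.94)(0.315)² = 0.79198 kg·m².
Thin disk: I_cm = (1/4)MR² = (1/4)(5.06)(0.384)² = 0.18653 kg·m²; centre at d = 0.319 m, so I = I_cm + Md² gives I = 0.18653 + (5.06)(0.319)² = 0.70144 kg·m².
Total I = 1.4859 + 2.1684 + 0.79198 + 0.70144 = 5.1477 kg·m².

5.15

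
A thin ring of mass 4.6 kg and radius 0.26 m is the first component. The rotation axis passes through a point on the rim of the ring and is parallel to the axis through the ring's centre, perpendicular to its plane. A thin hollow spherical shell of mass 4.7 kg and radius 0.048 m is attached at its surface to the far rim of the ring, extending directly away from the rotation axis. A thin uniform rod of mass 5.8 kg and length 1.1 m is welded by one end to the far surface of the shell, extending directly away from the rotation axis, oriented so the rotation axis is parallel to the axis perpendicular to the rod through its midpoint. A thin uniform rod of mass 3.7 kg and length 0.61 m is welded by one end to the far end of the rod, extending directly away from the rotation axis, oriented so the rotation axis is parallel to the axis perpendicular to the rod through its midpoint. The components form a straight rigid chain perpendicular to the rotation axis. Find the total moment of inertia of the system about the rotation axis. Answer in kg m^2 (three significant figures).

Thin ring: I_cm = MR² = (4.6)(0.26)² = 0.31096 kg m^2; centre at d = 0.26 m, so the parallel axis theorem gives I = 0.31096 + (4.6)(0.26)² = 0.62192 kg m^2.
Spherical shell: I_cm = (2/3)MR² = (2/3)(4.7)(0.048)² = 0.0072192 kg m^2; centre at d = 0.26 + 0.26 + 0.048 = 0.568 m, so the parallel axis theorem gives I = 0.0072192 + (4.7)(0.568)² = 1.5236 kg m^2.
Thin rod: I_cm = (1/12)ML² = (1/12)(5.8)(1.1)² = 0.58483 kg m^2; centre at d = 0.26 + 0.26 + 0.048 + 0.048 + 0.55 = 1.166 m, so the parallel axis theorem gives I = 0.58483 + (5.8)(1.166)² = 8.4703 kg m^2.
Thin rod: I_cm = (1/12)ML² = (1/12)(3.7)(0.61)² = 0.11473 kg m^2; centre at d = 0.26 + 0.26 + 0.048 + 0.048 + 0.55 + 0.55 + 0.305 = 2.021 m, so the parallel axis theorem gives I = 0.11473 + (3.7)(2.021)² = 15.227 kg m^2.
Total I = 0.62192 + 1.5236 + 8.4703 + 15.227 = 25.843 kg m^2.

25.8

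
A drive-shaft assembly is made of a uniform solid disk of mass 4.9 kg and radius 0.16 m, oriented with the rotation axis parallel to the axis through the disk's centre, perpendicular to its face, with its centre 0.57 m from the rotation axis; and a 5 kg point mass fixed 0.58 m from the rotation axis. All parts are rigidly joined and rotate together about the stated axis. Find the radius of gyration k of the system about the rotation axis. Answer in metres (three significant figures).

0.581

Solid disk: I_cm = (1/2)MR² = (1/2)(4.9)(0.16)² = 0.06272 kg·m²; centre at d = 0.57 m, so I = I_cm + Md² gives I = 0.06272 + (4.9)(0.57)² = 1.6547 kg·m².
Point mass: I_cm = 0; centre at d = 0.58 m, so I = I_cm + Md² gives I = 0 + (5)(0.58)² = 1.682 kg·m².
Total I = 3.3367 kg·m²; total mass M = 9.9 kg.
k = √(I/M) = √(3.3367/9.9) = 0.58055 m.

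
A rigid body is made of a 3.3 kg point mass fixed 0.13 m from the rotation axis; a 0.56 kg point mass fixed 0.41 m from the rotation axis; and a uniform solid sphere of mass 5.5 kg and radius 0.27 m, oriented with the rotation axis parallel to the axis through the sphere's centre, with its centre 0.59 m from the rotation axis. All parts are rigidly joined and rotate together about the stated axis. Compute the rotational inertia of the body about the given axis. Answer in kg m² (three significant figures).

2.22

Point mass: I_cm = 0; centre at d = 0.13 m, so I = I_cm + Md² gives I = 0 + (3.3)(0.13)² = 0.05577 kg m².
Point mass: I_cm = 0; centre at d = 0.41 m, so I = I_cm + Md² gives I = 0 + (0.56)(0.41)² = 0.094136 kg m².
Solid sphere: I_cm = (2/5)MR² = (2/5)(5.5)(0.27)² = 0.16038 kg m²; centre at d = 0.59 m, so I = I_cm + Md² gives I = 0.16038 + (5.5)(0.59)² = 2.0749 kg m².
Total I = 0.05577 + 0.094136 + 2.0749 = 2.2248 kg m².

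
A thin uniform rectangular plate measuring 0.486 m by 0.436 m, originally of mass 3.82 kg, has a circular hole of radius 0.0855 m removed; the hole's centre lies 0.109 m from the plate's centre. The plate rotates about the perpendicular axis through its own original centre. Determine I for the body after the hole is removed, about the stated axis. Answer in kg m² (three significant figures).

0.129

Unpierced body about its centre: I₀ = (1/12)M(a²+b²) = (1/12)(3.82)[(0.486)² + (0.436)²] = 0.1357 kg m².
The removed disk has mass m = M·πr²/(ab) = (3.82)·π(0.0855)²/(0.486·0.436) = 0.41402 kg (same uniform areal density).
Its moment of inertia about the rotation axis (parallel-axis theorem): I_hole = (1/2)mr² + md² = (1/2)(0.41402)(0.0855)² + (0.41402)(0.109)² = 0.0064323 kg m².
Treating the hole as negative mass, I = I₀ − I_hole = 0.1357 − 0.0064323 = 0.12927 kg m².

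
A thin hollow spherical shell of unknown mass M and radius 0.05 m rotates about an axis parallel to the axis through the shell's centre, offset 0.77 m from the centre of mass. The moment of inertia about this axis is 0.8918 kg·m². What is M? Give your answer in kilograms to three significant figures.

I = I_cm + Md² = (2/3)MR² + Md² = M·[0.666667·(0.05)² + (0.77)²] = M·0.59457.
So M = 0.8918 / 0.59457 = 1.4999 kg.

1.50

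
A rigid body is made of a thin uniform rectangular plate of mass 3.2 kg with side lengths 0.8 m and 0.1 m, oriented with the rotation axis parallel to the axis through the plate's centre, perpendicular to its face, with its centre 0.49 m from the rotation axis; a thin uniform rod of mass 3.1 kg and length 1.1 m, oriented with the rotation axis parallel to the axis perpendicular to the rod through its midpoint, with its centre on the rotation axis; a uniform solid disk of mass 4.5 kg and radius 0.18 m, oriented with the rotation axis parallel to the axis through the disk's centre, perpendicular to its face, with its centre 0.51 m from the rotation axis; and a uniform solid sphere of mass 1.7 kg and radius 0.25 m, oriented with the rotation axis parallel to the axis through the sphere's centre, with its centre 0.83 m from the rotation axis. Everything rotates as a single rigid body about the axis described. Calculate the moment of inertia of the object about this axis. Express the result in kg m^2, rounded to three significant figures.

Rectangular plate: I_cm = (1/12)M(a²+b²) = (1/12)(3.2)[(0.8)² + (0.1)²] = 0.17333 kg m^2; centre at d = 0.49 m, so I = I_cm + Md² gives I = 0.17333 + (3.2)(0.49)² = 0.94165 kg m^2.
Thin rod: I_cm = (1/12)ML² = (1/12)(3.1)(1.1)² = 0.31258 kg m^2; axis through the centre, so I = 0.31258 kg m^2.
Solid disk: I_cm = (1/2)MR² = (1/2)(4.5)(0.18)² = 0.0729 kg m^2; centre at d = 0.51 m, so I = I_cm + Md² gives I = 0.0729 + (4.5)(0.51)² = 1.2433 kg m^2.
Solid sphere: I_cm = (2/5)MR² = (2/5)(1.7)(0.25)² = 0.0425 kg m^2; centre at d = 0.83 m, so I = I_cm + Md² gives I = 0.0425 + (1.7)(0.83)² = 1.2136 kg m^2.
Total I = 0.94165 + 0.31258 + 1.2433 + 1.2136 = 3.7112 kg m^2.

3.71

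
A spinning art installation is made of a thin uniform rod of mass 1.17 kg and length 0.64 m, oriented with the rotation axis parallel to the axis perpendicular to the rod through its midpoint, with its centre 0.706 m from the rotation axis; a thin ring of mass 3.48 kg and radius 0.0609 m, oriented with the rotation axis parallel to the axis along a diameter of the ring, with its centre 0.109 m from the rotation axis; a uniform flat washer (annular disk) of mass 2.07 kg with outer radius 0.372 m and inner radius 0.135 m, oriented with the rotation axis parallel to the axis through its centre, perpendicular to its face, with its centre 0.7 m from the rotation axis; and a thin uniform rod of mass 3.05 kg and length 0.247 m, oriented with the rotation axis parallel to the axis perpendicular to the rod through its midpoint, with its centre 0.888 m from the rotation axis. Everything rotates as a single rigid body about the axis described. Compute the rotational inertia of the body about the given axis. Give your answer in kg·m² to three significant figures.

4.27

Thin rod: I_cm = (1/12)ML² = (1/12)(1.17)(0.64)² = 0.039936 kg·m²; centre at d = 0.706 m, so I = I_cm + Md² gives I = 0.039936 + (1.17)(0.706)² = 0.62311 kg·m².
Thin ring: I_cm = (1/2)MR² = (1/2)(3.48)(0.0609)² = 0.0064533 kg·m²; centre at d = 0.109 m, so I = I_cm + Md² gives I = 0.0064533 + (3.48)(0.109)² = 0.047799 kg·m².
Annular disk: I_cm = (1/2)M(R²+r²) = (1/2)(2.07)[(0.372)² + (0.135)²] = 0.16209 kg·m²; centre at d = 0.7 m, so I = I_cm + Md² gives I = 0.16209 + (2.07)(0.7)² = 1.1764 kg·m².
Thin rod: I_cm = (1/12)ML² = (1/12)(3.05)(0.247)² = 0.015506 kg·m²; centre at d = 0.888 m, so I = I_cm + Md² gives I = 0.015506 + (3.05)(0.888)² = 2.4206 kg·m².
Total I = 0.62311 + 0.047799 + 1.1764 + 2.4206 = 4.2679 kg·m².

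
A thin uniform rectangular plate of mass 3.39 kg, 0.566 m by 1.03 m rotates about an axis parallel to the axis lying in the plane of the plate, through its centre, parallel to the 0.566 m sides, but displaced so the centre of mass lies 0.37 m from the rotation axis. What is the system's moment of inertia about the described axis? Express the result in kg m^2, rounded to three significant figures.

0.764

I_cm = (1/12)Mb² = (1/12)(3.39)(1.03)² = 0.2997 kg m^2; centre at d = 0.37 m, so the parallel axis theorem gives I = 0.2997 + (3.39)(0.37)² = 0.7638 kg m^2.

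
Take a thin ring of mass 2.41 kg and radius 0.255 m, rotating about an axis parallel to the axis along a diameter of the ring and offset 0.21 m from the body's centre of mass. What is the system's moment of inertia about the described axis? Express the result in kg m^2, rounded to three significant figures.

I_cm = (1/2)MR² = (1/2)(2.41)(0.255)² = 0.078355 kg m^2; centre at d = 0.21 m, so the parallel axis theorem gives I = 0.078355 + (2.41)(0.21)² = 0.18464 kg m^2.

0.185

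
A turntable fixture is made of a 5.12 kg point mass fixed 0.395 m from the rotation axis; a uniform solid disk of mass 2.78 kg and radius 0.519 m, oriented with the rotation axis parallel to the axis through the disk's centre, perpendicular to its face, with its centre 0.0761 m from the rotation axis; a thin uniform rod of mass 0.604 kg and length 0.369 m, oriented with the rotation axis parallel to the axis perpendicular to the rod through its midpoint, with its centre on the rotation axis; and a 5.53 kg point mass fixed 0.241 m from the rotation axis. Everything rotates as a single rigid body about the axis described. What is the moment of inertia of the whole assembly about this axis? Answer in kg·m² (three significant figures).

Point mass: I_cm = 0; centre at d = 0.395 m, so I = I_cm + Md² gives I = 0 + (5.12)(0.395)² = 0.79885 kg·m².
Solid disk: I_cm = (1/2)MR² = (1/2)(2.78)(0.519)² = 0.37441 kg·m²; centre at d = 0.0761 m, so I = I_cm + Md² gives I = 0.37441 + (2.78)(0.0761)² = 0.39051 kg·m².
Thin rod: I_cm = (1/12)ML² = (1/12)(0.604)(0.369)² = 0.0068534 kg·m²; axis through the centre, so I = 0.0068534 kg·m².
Point mass: I_cm = 0; centre at d = 0.241 m, so I = I_cm + Md² gives I = 0 + (5.53)(0.241)² = 0.32119 kg·m².
Total I = 0.79885 + 0.39051 + 0.0068534 + 0.32119 = 1.5174 kg·m².

1.52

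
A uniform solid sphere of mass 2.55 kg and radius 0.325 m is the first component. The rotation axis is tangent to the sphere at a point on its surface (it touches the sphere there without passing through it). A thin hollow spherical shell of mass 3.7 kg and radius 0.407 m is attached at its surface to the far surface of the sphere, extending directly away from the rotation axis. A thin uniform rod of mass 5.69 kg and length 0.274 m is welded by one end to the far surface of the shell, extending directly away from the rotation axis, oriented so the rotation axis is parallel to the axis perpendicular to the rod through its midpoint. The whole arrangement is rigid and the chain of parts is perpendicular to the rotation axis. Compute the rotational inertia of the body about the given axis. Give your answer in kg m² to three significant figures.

19.5

Solid sphere: I_cm = (2/5)MR² = (2/5)(2.55)(0.325)² = 0.10774 kg m²; centre at d = 0.325 m, so I = I_cm + Md² gives I = 0.10774 + (2.55)(0.325)² = 0.37708 kg m².
Spherical shell: I_cm = (2/3)MR² = (2/3)(3.7)(0.407)² = 0.4086 kg m²; centre at d = 0.325 + 0.325 + 0.407 = 1.057 m, so I = I_cm + Md² gives I = 0.4086 + (3.7)(1.057)² = 4.5424 kg m².
Thin rod: I_cm = (1/12)ML² = (1/12)(5.69)(0.274)² = 0.035599 kg m²; centre at d = 0.325 + 0.325 + 0.407 + 0.407 + 0.137 = 1.601 m, so I = I_cm + Md² gives I = 0.035599 + (5.69)(1.601)² = 14.62 kg m².
Total I = 0.37708 + 4.5424 + 14.62 = 19.54 kg m².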